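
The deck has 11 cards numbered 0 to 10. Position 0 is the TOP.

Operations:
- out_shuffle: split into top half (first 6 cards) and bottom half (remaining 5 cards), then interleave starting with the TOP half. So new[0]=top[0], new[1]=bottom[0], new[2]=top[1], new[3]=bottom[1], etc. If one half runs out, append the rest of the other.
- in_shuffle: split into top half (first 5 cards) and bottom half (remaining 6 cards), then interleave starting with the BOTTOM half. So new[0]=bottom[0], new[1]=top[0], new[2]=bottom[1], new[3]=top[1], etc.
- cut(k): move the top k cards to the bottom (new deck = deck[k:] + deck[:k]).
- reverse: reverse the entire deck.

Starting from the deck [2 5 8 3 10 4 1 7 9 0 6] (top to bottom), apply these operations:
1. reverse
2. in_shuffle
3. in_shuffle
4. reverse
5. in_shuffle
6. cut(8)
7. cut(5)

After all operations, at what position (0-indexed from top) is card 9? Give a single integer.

After op 1 (reverse): [6 0 9 7 1 4 10 3 8 5 2]
After op 2 (in_shuffle): [4 6 10 0 3 9 8 7 5 1 2]
After op 3 (in_shuffle): [9 4 8 6 7 10 5 0 1 3 2]
After op 4 (reverse): [2 3 1 0 5 10 7 6 8 4 9]
After op 5 (in_shuffle): [10 2 7 3 6 1 8 0 4 5 9]
After op 6 (cut(8)): [4 5 9 10 2 7 3 6 1 8 0]
After op 7 (cut(5)): [7 3 6 1 8 0 4 5 9 10 2]
Card 9 is at position 8.

Answer: 8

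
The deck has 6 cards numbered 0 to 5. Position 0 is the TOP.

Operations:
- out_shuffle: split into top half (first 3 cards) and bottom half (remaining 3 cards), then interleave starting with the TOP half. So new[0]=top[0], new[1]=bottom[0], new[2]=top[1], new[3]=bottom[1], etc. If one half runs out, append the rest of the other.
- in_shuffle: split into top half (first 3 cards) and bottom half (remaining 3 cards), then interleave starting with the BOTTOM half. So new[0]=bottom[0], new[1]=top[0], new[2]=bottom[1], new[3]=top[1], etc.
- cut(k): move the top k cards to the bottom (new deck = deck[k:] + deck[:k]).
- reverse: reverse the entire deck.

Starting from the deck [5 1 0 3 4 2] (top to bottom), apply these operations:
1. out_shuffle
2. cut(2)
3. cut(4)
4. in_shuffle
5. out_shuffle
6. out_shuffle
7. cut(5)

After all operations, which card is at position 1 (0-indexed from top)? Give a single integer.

Answer: 4

Derivation:
After op 1 (out_shuffle): [5 3 1 4 0 2]
After op 2 (cut(2)): [1 4 0 2 5 3]
After op 3 (cut(4)): [5 3 1 4 0 2]
After op 4 (in_shuffle): [4 5 0 3 2 1]
After op 5 (out_shuffle): [4 3 5 2 0 1]
After op 6 (out_shuffle): [4 2 3 0 5 1]
After op 7 (cut(5)): [1 4 2 3 0 5]
Position 1: card 4.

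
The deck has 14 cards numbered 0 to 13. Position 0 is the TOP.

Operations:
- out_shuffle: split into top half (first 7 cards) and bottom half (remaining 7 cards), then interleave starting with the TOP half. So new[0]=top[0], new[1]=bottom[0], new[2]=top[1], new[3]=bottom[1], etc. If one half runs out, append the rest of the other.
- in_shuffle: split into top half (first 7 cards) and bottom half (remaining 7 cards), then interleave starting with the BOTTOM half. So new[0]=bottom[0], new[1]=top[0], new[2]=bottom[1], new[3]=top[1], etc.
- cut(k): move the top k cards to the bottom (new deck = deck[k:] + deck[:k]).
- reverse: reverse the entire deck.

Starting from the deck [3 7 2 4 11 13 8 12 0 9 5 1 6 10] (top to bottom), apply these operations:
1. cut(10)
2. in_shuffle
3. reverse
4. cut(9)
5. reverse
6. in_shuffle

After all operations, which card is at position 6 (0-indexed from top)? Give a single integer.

After op 1 (cut(10)): [5 1 6 10 3 7 2 4 11 13 8 12 0 9]
After op 2 (in_shuffle): [4 5 11 1 13 6 8 10 12 3 0 7 9 2]
After op 3 (reverse): [2 9 7 0 3 12 10 8 6 13 1 11 5 4]
After op 4 (cut(9)): [13 1 11 5 4 2 9 7 0 3 12 10 8 6]
After op 5 (reverse): [6 8 10 12 3 0 7 9 2 4 5 11 1 13]
After op 6 (in_shuffle): [9 6 2 8 4 10 5 12 11 3 1 0 13 7]
Position 6: card 5.

Answer: 5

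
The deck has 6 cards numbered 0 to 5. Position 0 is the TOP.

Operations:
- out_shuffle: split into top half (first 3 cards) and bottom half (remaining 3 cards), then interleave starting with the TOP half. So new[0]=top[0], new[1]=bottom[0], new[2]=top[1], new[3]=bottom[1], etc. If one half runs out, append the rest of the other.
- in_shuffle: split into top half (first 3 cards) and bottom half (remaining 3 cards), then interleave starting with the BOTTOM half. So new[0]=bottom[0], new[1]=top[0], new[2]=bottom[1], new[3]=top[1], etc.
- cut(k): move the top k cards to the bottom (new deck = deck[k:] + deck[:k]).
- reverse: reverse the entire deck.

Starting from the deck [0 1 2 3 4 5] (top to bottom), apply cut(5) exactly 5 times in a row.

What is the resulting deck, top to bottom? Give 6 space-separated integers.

Answer: 1 2 3 4 5 0

Derivation:
After op 1 (cut(5)): [5 0 1 2 3 4]
After op 2 (cut(5)): [4 5 0 1 2 3]
After op 3 (cut(5)): [3 4 5 0 1 2]
After op 4 (cut(5)): [2 3 4 5 0 1]
After op 5 (cut(5)): [1 2 3 4 5 0]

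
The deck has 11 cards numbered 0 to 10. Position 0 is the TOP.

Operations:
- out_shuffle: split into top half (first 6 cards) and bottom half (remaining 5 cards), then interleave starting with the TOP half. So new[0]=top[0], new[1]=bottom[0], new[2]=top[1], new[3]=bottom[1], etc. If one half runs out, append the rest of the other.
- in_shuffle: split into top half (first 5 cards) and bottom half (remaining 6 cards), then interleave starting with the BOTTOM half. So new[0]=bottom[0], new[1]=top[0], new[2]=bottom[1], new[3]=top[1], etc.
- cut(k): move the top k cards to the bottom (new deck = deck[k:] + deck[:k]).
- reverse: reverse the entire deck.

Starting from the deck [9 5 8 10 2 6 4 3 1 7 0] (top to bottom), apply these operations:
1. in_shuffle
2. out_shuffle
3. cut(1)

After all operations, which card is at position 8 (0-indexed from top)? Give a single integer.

Answer: 0

Derivation:
After op 1 (in_shuffle): [6 9 4 5 3 8 1 10 7 2 0]
After op 2 (out_shuffle): [6 1 9 10 4 7 5 2 3 0 8]
After op 3 (cut(1)): [1 9 10 4 7 5 2 3 0 8 6]
Position 8: card 0.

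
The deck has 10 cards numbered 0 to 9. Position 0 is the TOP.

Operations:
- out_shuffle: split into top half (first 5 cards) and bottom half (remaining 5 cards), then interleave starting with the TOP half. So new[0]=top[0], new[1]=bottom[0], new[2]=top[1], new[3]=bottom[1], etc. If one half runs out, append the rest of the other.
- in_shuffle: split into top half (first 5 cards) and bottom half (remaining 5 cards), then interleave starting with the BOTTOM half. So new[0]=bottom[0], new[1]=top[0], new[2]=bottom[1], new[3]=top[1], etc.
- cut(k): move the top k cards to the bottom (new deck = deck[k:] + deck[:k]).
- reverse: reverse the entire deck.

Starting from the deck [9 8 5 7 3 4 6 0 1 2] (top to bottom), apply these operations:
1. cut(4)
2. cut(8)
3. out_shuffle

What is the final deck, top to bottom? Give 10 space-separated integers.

After op 1 (cut(4)): [3 4 6 0 1 2 9 8 5 7]
After op 2 (cut(8)): [5 7 3 4 6 0 1 2 9 8]
After op 3 (out_shuffle): [5 0 7 1 3 2 4 9 6 8]

Answer: 5 0 7 1 3 2 4 9 6 8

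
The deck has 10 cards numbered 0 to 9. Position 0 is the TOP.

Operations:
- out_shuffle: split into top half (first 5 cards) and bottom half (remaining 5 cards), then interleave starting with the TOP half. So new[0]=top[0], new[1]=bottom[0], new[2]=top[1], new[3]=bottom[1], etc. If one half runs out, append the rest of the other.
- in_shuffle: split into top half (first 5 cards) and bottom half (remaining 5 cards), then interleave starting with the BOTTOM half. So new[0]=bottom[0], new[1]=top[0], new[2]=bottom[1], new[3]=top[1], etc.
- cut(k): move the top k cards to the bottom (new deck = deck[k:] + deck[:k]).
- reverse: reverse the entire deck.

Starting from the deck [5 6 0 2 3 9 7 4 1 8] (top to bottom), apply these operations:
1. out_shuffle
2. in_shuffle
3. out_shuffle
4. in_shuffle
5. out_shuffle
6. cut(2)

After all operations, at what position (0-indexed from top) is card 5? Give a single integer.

After op 1 (out_shuffle): [5 9 6 7 0 4 2 1 3 8]
After op 2 (in_shuffle): [4 5 2 9 1 6 3 7 8 0]
After op 3 (out_shuffle): [4 6 5 3 2 7 9 8 1 0]
After op 4 (in_shuffle): [7 4 9 6 8 5 1 3 0 2]
After op 5 (out_shuffle): [7 5 4 1 9 3 6 0 8 2]
After op 6 (cut(2)): [4 1 9 3 6 0 8 2 7 5]
Card 5 is at position 9.

Answer: 9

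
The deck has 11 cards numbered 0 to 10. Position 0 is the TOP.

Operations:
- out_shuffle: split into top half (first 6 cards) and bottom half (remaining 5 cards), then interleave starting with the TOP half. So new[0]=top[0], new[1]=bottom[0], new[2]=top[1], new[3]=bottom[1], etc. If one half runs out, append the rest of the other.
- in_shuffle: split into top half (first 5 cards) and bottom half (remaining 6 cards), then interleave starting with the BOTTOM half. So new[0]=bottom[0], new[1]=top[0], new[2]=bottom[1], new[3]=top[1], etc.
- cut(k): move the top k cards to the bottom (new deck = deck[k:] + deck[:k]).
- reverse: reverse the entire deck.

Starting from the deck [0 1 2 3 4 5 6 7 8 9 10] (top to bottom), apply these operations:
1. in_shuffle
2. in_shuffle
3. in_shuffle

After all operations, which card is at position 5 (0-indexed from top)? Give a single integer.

Answer: 8

Derivation:
After op 1 (in_shuffle): [5 0 6 1 7 2 8 3 9 4 10]
After op 2 (in_shuffle): [2 5 8 0 3 6 9 1 4 7 10]
After op 3 (in_shuffle): [6 2 9 5 1 8 4 0 7 3 10]
Position 5: card 8.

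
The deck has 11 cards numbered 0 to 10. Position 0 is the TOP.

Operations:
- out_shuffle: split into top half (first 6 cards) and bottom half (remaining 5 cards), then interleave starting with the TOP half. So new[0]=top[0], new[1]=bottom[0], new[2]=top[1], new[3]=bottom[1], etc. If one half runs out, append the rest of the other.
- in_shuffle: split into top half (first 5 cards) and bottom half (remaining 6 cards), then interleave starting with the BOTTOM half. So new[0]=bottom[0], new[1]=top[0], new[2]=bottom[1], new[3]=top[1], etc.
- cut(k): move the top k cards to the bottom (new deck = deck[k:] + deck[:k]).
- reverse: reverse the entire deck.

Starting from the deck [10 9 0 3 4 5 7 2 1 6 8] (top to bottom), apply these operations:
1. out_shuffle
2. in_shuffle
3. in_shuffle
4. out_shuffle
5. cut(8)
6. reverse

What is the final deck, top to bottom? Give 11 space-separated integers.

After op 1 (out_shuffle): [10 7 9 2 0 1 3 6 4 8 5]
After op 2 (in_shuffle): [1 10 3 7 6 9 4 2 8 0 5]
After op 3 (in_shuffle): [9 1 4 10 2 3 8 7 0 6 5]
After op 4 (out_shuffle): [9 8 1 7 4 0 10 6 2 5 3]
After op 5 (cut(8)): [2 5 3 9 8 1 7 4 0 10 6]
After op 6 (reverse): [6 10 0 4 7 1 8 9 3 5 2]

Answer: 6 10 0 4 7 1 8 9 3 5 2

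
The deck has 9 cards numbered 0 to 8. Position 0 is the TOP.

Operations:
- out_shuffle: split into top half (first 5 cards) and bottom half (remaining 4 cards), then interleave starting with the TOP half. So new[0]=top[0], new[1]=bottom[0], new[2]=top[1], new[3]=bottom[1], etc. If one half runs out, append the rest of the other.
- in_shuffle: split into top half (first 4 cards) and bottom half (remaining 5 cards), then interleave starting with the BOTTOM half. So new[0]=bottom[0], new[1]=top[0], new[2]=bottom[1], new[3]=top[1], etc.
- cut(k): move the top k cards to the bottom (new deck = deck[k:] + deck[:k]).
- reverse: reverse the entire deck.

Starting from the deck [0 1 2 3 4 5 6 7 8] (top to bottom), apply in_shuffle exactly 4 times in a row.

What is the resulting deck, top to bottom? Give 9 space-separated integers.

Answer: 3 7 2 6 1 5 0 4 8

Derivation:
After op 1 (in_shuffle): [4 0 5 1 6 2 7 3 8]
After op 2 (in_shuffle): [6 4 2 0 7 5 3 1 8]
After op 3 (in_shuffle): [7 6 5 4 3 2 1 0 8]
After op 4 (in_shuffle): [3 7 2 6 1 5 0 4 8]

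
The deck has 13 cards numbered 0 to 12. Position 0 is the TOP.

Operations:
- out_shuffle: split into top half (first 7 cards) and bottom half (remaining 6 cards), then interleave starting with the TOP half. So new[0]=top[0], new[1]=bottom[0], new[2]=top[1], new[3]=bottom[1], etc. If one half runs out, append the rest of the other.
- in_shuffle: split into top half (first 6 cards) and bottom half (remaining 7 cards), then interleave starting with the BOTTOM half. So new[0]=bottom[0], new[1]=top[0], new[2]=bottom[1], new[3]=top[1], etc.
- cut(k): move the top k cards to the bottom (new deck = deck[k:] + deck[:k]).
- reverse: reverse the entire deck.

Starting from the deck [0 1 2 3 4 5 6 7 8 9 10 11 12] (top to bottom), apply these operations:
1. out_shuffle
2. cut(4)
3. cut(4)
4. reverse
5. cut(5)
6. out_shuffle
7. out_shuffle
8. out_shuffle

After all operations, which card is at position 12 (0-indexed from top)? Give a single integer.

After op 1 (out_shuffle): [0 7 1 8 2 9 3 10 4 11 5 12 6]
After op 2 (cut(4)): [2 9 3 10 4 11 5 12 6 0 7 1 8]
After op 3 (cut(4)): [4 11 5 12 6 0 7 1 8 2 9 3 10]
After op 4 (reverse): [10 3 9 2 8 1 7 0 6 12 5 11 4]
After op 5 (cut(5)): [1 7 0 6 12 5 11 4 10 3 9 2 8]
After op 6 (out_shuffle): [1 4 7 10 0 3 6 9 12 2 5 8 11]
After op 7 (out_shuffle): [1 9 4 12 7 2 10 5 0 8 3 11 6]
After op 8 (out_shuffle): [1 5 9 0 4 8 12 3 7 11 2 6 10]
Position 12: card 10.

Answer: 10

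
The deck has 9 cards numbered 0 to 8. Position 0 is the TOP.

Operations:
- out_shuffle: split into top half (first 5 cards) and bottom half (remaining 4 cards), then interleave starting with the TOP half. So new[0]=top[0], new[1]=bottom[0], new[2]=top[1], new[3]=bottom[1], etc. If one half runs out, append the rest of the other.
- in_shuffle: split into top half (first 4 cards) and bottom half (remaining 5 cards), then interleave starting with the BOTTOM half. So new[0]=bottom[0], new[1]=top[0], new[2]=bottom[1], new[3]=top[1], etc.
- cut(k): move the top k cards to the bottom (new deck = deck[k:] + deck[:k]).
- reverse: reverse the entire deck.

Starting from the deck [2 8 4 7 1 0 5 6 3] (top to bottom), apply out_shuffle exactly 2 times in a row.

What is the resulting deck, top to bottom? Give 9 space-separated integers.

After op 1 (out_shuffle): [2 0 8 5 4 6 7 3 1]
After op 2 (out_shuffle): [2 6 0 7 8 3 5 1 4]

Answer: 2 6 0 7 8 3 5 1 4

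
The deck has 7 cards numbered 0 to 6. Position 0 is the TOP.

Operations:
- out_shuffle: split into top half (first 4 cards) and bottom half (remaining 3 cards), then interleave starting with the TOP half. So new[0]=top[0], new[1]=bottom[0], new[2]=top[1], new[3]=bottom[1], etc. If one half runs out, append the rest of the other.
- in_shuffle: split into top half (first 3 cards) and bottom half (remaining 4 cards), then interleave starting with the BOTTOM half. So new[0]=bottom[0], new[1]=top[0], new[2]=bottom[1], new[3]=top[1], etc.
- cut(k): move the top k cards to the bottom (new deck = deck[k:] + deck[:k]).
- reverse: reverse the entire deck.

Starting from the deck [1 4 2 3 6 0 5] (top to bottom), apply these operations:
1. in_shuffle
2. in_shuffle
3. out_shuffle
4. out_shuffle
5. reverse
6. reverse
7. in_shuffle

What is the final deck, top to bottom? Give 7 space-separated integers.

After op 1 (in_shuffle): [3 1 6 4 0 2 5]
After op 2 (in_shuffle): [4 3 0 1 2 6 5]
After op 3 (out_shuffle): [4 2 3 6 0 5 1]
After op 4 (out_shuffle): [4 0 2 5 3 1 6]
After op 5 (reverse): [6 1 3 5 2 0 4]
After op 6 (reverse): [4 0 2 5 3 1 6]
After op 7 (in_shuffle): [5 4 3 0 1 2 6]

Answer: 5 4 3 0 1 2 6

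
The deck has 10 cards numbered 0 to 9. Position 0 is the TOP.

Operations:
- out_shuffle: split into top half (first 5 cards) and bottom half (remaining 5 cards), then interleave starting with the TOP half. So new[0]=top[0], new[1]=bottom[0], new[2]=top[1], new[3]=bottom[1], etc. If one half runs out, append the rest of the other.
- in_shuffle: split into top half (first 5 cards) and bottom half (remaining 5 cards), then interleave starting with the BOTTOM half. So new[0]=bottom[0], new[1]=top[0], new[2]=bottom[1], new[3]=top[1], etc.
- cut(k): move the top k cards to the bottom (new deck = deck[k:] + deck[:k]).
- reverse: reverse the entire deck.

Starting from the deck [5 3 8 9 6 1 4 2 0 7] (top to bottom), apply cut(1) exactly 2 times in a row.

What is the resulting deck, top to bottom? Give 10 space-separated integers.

Answer: 8 9 6 1 4 2 0 7 5 3

Derivation:
After op 1 (cut(1)): [3 8 9 6 1 4 2 0 7 5]
After op 2 (cut(1)): [8 9 6 1 4 2 0 7 5 3]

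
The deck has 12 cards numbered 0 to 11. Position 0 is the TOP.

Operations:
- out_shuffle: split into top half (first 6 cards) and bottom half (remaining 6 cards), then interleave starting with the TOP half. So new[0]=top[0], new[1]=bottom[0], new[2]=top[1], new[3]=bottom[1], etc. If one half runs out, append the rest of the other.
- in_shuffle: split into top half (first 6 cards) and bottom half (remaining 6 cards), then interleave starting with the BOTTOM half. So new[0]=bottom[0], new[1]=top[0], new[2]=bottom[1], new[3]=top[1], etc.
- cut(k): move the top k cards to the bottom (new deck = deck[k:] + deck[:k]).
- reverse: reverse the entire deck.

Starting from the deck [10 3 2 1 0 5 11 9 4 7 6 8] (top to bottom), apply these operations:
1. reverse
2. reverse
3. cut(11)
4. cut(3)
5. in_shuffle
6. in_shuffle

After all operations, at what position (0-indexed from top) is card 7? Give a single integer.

After op 1 (reverse): [8 6 7 4 9 11 5 0 1 2 3 10]
After op 2 (reverse): [10 3 2 1 0 5 11 9 4 7 6 8]
After op 3 (cut(11)): [8 10 3 2 1 0 5 11 9 4 7 6]
After op 4 (cut(3)): [2 1 0 5 11 9 4 7 6 8 10 3]
After op 5 (in_shuffle): [4 2 7 1 6 0 8 5 10 11 3 9]
After op 6 (in_shuffle): [8 4 5 2 10 7 11 1 3 6 9 0]
Card 7 is at position 5.

Answer: 5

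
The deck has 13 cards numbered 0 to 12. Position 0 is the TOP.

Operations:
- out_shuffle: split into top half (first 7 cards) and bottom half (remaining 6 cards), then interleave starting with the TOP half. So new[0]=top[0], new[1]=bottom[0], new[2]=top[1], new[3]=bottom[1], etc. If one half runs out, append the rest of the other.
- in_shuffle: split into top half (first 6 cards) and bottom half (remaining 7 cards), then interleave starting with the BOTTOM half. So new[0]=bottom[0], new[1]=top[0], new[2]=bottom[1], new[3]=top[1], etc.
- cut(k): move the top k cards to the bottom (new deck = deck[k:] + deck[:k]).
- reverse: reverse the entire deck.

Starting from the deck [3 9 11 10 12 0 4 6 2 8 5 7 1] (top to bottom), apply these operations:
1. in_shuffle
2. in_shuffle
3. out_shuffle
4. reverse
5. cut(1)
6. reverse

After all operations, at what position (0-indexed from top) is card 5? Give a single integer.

Answer: 9

Derivation:
After op 1 (in_shuffle): [4 3 6 9 2 11 8 10 5 12 7 0 1]
After op 2 (in_shuffle): [8 4 10 3 5 6 12 9 7 2 0 11 1]
After op 3 (out_shuffle): [8 9 4 7 10 2 3 0 5 11 6 1 12]
After op 4 (reverse): [12 1 6 11 5 0 3 2 10 7 4 9 8]
After op 5 (cut(1)): [1 6 11 5 0 3 2 10 7 4 9 8 12]
After op 6 (reverse): [12 8 9 4 7 10 2 3 0 5 11 6 1]
Card 5 is at position 9.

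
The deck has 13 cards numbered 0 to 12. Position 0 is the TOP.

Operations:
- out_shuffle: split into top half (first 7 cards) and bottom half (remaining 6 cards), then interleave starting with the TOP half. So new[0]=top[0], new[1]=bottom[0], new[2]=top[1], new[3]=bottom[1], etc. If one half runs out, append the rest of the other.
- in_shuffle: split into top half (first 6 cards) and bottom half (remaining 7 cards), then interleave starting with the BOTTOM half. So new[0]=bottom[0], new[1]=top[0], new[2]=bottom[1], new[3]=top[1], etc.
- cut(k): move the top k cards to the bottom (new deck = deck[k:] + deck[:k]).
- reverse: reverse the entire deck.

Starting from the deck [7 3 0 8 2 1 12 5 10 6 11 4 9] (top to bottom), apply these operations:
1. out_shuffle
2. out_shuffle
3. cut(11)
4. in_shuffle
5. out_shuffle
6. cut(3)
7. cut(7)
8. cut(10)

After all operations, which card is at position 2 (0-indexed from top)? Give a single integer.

Answer: 2

Derivation:
After op 1 (out_shuffle): [7 5 3 10 0 6 8 11 2 4 1 9 12]
After op 2 (out_shuffle): [7 11 5 2 3 4 10 1 0 9 6 12 8]
After op 3 (cut(11)): [12 8 7 11 5 2 3 4 10 1 0 9 6]
After op 4 (in_shuffle): [3 12 4 8 10 7 1 11 0 5 9 2 6]
After op 5 (out_shuffle): [3 11 12 0 4 5 8 9 10 2 7 6 1]
After op 6 (cut(3)): [0 4 5 8 9 10 2 7 6 1 3 11 12]
After op 7 (cut(7)): [7 6 1 3 11 12 0 4 5 8 9 10 2]
After op 8 (cut(10)): [9 10 2 7 6 1 3 11 12 0 4 5 8]
Position 2: card 2.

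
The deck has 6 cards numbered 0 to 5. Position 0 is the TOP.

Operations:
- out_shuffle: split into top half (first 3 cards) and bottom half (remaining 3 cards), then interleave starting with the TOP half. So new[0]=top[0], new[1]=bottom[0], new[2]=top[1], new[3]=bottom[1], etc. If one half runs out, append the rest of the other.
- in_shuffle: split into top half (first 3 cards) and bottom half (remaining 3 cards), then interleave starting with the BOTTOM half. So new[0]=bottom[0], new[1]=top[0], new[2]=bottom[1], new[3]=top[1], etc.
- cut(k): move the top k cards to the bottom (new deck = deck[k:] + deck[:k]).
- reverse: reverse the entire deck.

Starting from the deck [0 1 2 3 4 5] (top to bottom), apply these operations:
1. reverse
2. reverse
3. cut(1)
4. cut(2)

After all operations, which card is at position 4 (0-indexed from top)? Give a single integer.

Answer: 1

Derivation:
After op 1 (reverse): [5 4 3 2 1 0]
After op 2 (reverse): [0 1 2 3 4 5]
After op 3 (cut(1)): [1 2 3 4 5 0]
After op 4 (cut(2)): [3 4 5 0 1 2]
Position 4: card 1.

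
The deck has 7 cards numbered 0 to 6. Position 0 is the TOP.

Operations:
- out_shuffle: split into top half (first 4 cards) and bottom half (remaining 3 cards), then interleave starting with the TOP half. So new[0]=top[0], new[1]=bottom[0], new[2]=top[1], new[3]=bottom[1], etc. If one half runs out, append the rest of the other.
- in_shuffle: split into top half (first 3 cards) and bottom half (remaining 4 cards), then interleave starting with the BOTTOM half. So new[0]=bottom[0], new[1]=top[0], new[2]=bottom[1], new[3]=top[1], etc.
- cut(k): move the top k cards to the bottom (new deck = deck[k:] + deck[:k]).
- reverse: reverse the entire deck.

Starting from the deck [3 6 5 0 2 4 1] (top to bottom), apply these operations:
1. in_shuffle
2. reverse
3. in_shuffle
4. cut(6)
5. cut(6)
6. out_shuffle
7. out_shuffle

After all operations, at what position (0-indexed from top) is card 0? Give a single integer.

After op 1 (in_shuffle): [0 3 2 6 4 5 1]
After op 2 (reverse): [1 5 4 6 2 3 0]
After op 3 (in_shuffle): [6 1 2 5 3 4 0]
After op 4 (cut(6)): [0 6 1 2 5 3 4]
After op 5 (cut(6)): [4 0 6 1 2 5 3]
After op 6 (out_shuffle): [4 2 0 5 6 3 1]
After op 7 (out_shuffle): [4 6 2 3 0 1 5]
Card 0 is at position 4.

Answer: 4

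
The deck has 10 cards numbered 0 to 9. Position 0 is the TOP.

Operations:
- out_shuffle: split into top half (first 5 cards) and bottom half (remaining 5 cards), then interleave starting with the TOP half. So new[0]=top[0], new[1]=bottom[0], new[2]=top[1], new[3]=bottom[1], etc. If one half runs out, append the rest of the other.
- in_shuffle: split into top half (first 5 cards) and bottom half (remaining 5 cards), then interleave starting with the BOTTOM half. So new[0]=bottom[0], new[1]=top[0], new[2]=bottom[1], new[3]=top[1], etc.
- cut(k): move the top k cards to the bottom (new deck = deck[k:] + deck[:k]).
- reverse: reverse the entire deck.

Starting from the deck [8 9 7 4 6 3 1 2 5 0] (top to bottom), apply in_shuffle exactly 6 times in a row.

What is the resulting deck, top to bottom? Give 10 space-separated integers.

Answer: 6 0 4 5 7 2 9 1 8 3

Derivation:
After op 1 (in_shuffle): [3 8 1 9 2 7 5 4 0 6]
After op 2 (in_shuffle): [7 3 5 8 4 1 0 9 6 2]
After op 3 (in_shuffle): [1 7 0 3 9 5 6 8 2 4]
After op 4 (in_shuffle): [5 1 6 7 8 0 2 3 4 9]
After op 5 (in_shuffle): [0 5 2 1 3 6 4 7 9 8]
After op 6 (in_shuffle): [6 0 4 5 7 2 9 1 8 3]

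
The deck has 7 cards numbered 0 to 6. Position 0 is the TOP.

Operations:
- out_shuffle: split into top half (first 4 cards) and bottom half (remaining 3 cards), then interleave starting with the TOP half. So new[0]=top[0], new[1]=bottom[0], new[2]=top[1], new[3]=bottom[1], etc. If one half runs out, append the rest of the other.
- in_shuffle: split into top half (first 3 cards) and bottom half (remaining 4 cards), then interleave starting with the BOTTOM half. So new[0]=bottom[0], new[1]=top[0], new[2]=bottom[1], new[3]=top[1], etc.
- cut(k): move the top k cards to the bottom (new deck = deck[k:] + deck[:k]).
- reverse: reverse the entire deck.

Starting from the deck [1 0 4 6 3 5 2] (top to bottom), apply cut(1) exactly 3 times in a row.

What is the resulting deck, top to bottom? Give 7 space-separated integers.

After op 1 (cut(1)): [0 4 6 3 5 2 1]
After op 2 (cut(1)): [4 6 3 5 2 1 0]
After op 3 (cut(1)): [6 3 5 2 1 0 4]

Answer: 6 3 5 2 1 0 4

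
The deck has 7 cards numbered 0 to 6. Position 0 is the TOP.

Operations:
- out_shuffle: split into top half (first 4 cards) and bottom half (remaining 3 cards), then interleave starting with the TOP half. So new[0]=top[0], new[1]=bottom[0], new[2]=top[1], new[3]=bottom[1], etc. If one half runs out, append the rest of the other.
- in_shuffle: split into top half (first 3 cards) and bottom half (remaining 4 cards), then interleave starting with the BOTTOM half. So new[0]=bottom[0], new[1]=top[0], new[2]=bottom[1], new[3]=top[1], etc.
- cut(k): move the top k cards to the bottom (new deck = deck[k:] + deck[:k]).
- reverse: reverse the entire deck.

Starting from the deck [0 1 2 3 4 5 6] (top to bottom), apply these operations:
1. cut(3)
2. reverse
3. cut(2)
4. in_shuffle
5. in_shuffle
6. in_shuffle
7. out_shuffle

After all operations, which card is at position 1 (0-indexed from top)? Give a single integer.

After op 1 (cut(3)): [3 4 5 6 0 1 2]
After op 2 (reverse): [2 1 0 6 5 4 3]
After op 3 (cut(2)): [0 6 5 4 3 2 1]
After op 4 (in_shuffle): [4 0 3 6 2 5 1]
After op 5 (in_shuffle): [6 4 2 0 5 3 1]
After op 6 (in_shuffle): [0 6 5 4 3 2 1]
After op 7 (out_shuffle): [0 3 6 2 5 1 4]
Position 1: card 3.

Answer: 3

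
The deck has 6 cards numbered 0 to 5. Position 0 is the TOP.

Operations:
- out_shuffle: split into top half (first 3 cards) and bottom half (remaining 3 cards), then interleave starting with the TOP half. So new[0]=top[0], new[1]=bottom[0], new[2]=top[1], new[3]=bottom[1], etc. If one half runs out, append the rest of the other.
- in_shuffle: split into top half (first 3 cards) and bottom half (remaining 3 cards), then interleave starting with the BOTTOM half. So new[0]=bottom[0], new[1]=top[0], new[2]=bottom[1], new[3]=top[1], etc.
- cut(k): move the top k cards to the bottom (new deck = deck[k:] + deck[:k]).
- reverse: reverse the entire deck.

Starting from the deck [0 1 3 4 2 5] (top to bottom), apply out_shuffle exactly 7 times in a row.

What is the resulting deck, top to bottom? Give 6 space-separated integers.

Answer: 0 3 2 1 4 5

Derivation:
After op 1 (out_shuffle): [0 4 1 2 3 5]
After op 2 (out_shuffle): [0 2 4 3 1 5]
After op 3 (out_shuffle): [0 3 2 1 4 5]
After op 4 (out_shuffle): [0 1 3 4 2 5]
After op 5 (out_shuffle): [0 4 1 2 3 5]
After op 6 (out_shuffle): [0 2 4 3 1 5]
After op 7 (out_shuffle): [0 3 2 1 4 5]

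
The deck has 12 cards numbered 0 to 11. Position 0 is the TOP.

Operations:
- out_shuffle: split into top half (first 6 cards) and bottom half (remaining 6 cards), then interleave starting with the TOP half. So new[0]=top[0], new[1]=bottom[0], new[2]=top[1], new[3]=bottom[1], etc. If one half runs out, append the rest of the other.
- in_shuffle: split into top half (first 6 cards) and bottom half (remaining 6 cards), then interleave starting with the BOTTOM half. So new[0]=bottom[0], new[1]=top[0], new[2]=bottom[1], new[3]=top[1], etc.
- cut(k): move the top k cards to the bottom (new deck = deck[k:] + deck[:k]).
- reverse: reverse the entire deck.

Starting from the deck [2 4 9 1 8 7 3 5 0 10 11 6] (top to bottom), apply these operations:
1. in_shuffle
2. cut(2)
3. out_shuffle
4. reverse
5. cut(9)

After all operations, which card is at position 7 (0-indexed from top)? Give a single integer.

After op 1 (in_shuffle): [3 2 5 4 0 9 10 1 11 8 6 7]
After op 2 (cut(2)): [5 4 0 9 10 1 11 8 6 7 3 2]
After op 3 (out_shuffle): [5 11 4 8 0 6 9 7 10 3 1 2]
After op 4 (reverse): [2 1 3 10 7 9 6 0 8 4 11 5]
After op 5 (cut(9)): [4 11 5 2 1 3 10 7 9 6 0 8]
Position 7: card 7.

Answer: 7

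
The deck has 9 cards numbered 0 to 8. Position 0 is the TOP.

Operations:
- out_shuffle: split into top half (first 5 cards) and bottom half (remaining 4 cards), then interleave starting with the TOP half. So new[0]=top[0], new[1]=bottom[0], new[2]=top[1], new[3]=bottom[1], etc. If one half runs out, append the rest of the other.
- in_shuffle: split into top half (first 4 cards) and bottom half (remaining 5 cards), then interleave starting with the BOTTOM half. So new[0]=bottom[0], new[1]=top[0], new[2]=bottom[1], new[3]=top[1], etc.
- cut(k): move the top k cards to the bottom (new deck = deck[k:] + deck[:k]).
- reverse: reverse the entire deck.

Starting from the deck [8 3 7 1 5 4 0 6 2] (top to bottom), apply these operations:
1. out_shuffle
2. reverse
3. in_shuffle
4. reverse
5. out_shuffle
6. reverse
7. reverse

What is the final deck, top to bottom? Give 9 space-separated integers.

Answer: 8 2 6 0 4 5 1 7 3

Derivation:
After op 1 (out_shuffle): [8 4 3 0 7 6 1 2 5]
After op 2 (reverse): [5 2 1 6 7 0 3 4 8]
After op 3 (in_shuffle): [7 5 0 2 3 1 4 6 8]
After op 4 (reverse): [8 6 4 1 3 2 0 5 7]
After op 5 (out_shuffle): [8 2 6 0 4 5 1 7 3]
After op 6 (reverse): [3 7 1 5 4 0 6 2 8]
After op 7 (reverse): [8 2 6 0 4 5 1 7 3]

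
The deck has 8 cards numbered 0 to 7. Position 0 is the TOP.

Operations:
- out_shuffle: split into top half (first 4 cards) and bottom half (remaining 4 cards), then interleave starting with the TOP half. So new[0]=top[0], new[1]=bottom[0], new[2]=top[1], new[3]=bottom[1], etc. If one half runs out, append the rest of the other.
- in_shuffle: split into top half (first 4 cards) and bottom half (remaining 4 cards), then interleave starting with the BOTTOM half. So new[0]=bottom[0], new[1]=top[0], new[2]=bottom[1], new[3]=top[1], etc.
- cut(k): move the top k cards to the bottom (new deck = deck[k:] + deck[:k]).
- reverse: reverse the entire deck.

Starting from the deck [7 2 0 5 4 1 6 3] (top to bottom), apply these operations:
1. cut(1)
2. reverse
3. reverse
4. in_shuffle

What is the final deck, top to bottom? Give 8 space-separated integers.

After op 1 (cut(1)): [2 0 5 4 1 6 3 7]
After op 2 (reverse): [7 3 6 1 4 5 0 2]
After op 3 (reverse): [2 0 5 4 1 6 3 7]
After op 4 (in_shuffle): [1 2 6 0 3 5 7 4]

Answer: 1 2 6 0 3 5 7 4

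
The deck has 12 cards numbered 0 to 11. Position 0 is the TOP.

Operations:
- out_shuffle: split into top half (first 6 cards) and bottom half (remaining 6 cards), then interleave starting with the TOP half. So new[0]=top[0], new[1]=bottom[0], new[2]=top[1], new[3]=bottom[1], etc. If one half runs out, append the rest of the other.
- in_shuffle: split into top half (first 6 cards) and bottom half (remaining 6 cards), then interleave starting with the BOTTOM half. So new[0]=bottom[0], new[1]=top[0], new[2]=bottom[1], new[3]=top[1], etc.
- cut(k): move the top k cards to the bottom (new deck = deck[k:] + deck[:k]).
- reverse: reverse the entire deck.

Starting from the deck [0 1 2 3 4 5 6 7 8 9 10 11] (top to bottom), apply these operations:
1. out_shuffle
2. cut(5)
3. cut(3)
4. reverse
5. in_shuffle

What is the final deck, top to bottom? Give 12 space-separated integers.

Answer: 6 9 0 3 11 8 5 2 10 7 4 1

Derivation:
After op 1 (out_shuffle): [0 6 1 7 2 8 3 9 4 10 5 11]
After op 2 (cut(5)): [8 3 9 4 10 5 11 0 6 1 7 2]
After op 3 (cut(3)): [4 10 5 11 0 6 1 7 2 8 3 9]
After op 4 (reverse): [9 3 8 2 7 1 6 0 11 5 10 4]
After op 5 (in_shuffle): [6 9 0 3 11 8 5 2 10 7 4 1]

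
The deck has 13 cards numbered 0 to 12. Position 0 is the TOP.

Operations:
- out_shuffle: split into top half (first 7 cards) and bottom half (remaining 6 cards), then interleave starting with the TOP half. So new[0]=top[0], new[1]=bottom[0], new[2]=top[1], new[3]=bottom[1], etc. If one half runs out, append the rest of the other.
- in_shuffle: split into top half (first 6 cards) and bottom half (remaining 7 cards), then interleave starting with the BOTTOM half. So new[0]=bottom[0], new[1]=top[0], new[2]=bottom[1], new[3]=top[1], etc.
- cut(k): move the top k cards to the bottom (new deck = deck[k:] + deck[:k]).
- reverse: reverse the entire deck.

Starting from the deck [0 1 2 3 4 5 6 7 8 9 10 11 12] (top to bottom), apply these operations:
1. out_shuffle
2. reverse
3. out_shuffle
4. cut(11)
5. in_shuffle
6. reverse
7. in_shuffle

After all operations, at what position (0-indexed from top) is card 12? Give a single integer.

After op 1 (out_shuffle): [0 7 1 8 2 9 3 10 4 11 5 12 6]
After op 2 (reverse): [6 12 5 11 4 10 3 9 2 8 1 7 0]
After op 3 (out_shuffle): [6 9 12 2 5 8 11 1 4 7 10 0 3]
After op 4 (cut(11)): [0 3 6 9 12 2 5 8 11 1 4 7 10]
After op 5 (in_shuffle): [5 0 8 3 11 6 1 9 4 12 7 2 10]
After op 6 (reverse): [10 2 7 12 4 9 1 6 11 3 8 0 5]
After op 7 (in_shuffle): [1 10 6 2 11 7 3 12 8 4 0 9 5]
Card 12 is at position 7.

Answer: 7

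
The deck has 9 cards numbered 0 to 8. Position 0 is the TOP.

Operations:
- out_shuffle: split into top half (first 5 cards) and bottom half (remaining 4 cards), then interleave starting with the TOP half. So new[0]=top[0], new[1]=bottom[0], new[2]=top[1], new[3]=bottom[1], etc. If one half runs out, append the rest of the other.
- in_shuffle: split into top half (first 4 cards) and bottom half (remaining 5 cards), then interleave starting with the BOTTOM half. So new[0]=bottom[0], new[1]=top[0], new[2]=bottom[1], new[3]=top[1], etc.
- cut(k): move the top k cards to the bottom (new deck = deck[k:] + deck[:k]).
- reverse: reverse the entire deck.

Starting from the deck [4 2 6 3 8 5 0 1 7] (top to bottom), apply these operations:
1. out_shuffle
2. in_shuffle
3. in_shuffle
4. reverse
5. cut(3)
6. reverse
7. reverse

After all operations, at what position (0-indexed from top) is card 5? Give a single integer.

After op 1 (out_shuffle): [4 5 2 0 6 1 3 7 8]
After op 2 (in_shuffle): [6 4 1 5 3 2 7 0 8]
After op 3 (in_shuffle): [3 6 2 4 7 1 0 5 8]
After op 4 (reverse): [8 5 0 1 7 4 2 6 3]
After op 5 (cut(3)): [1 7 4 2 6 3 8 5 0]
After op 6 (reverse): [0 5 8 3 6 2 4 7 1]
After op 7 (reverse): [1 7 4 2 6 3 8 5 0]
Card 5 is at position 7.

Answer: 7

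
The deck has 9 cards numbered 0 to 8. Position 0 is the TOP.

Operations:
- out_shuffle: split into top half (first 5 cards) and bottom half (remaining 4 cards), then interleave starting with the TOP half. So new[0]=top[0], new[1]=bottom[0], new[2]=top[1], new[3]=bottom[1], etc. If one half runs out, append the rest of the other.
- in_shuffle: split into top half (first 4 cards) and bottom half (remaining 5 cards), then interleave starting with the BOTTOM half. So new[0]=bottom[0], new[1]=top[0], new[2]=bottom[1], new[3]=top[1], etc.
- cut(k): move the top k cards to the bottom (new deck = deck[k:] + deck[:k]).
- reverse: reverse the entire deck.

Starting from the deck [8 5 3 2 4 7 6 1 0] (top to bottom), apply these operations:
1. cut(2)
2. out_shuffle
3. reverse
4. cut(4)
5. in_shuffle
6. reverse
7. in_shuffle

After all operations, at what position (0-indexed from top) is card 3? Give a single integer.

Answer: 8

Derivation:
After op 1 (cut(2)): [3 2 4 7 6 1 0 8 5]
After op 2 (out_shuffle): [3 1 2 0 4 8 7 5 6]
After op 3 (reverse): [6 5 7 8 4 0 2 1 3]
After op 4 (cut(4)): [4 0 2 1 3 6 5 7 8]
After op 5 (in_shuffle): [3 4 6 0 5 2 7 1 8]
After op 6 (reverse): [8 1 7 2 5 0 6 4 3]
After op 7 (in_shuffle): [5 8 0 1 6 7 4 2 3]
Card 3 is at position 8.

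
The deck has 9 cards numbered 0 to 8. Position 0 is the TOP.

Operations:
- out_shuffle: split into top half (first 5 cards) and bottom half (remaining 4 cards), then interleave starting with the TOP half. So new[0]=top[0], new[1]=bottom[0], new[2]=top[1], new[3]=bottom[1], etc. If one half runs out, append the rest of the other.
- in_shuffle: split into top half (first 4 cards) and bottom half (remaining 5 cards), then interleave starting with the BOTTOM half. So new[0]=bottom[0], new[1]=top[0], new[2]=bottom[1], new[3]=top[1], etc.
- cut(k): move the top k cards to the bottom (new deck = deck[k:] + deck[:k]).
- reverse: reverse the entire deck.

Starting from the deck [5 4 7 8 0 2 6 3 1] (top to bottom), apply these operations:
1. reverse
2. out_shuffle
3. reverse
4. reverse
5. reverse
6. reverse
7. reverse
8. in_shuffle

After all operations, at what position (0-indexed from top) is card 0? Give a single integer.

Answer: 1

Derivation:
After op 1 (reverse): [1 3 6 2 0 8 7 4 5]
After op 2 (out_shuffle): [1 8 3 7 6 4 2 5 0]
After op 3 (reverse): [0 5 2 4 6 7 3 8 1]
After op 4 (reverse): [1 8 3 7 6 4 2 5 0]
After op 5 (reverse): [0 5 2 4 6 7 3 8 1]
After op 6 (reverse): [1 8 3 7 6 4 2 5 0]
After op 7 (reverse): [0 5 2 4 6 7 3 8 1]
After op 8 (in_shuffle): [6 0 7 5 3 2 8 4 1]
Card 0 is at position 1.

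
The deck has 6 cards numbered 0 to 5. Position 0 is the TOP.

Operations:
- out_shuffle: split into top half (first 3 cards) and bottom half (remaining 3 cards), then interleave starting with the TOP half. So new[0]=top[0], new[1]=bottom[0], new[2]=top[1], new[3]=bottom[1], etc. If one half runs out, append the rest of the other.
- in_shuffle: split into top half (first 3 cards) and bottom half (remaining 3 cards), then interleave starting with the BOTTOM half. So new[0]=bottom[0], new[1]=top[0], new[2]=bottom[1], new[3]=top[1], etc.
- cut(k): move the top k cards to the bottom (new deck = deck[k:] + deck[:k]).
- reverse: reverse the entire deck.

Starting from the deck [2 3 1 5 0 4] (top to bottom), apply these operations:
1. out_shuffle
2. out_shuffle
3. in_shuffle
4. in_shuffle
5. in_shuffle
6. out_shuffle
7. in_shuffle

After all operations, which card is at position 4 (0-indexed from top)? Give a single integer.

Answer: 4

Derivation:
After op 1 (out_shuffle): [2 5 3 0 1 4]
After op 2 (out_shuffle): [2 0 5 1 3 4]
After op 3 (in_shuffle): [1 2 3 0 4 5]
After op 4 (in_shuffle): [0 1 4 2 5 3]
After op 5 (in_shuffle): [2 0 5 1 3 4]
After op 6 (out_shuffle): [2 1 0 3 5 4]
After op 7 (in_shuffle): [3 2 5 1 4 0]
Position 4: card 4.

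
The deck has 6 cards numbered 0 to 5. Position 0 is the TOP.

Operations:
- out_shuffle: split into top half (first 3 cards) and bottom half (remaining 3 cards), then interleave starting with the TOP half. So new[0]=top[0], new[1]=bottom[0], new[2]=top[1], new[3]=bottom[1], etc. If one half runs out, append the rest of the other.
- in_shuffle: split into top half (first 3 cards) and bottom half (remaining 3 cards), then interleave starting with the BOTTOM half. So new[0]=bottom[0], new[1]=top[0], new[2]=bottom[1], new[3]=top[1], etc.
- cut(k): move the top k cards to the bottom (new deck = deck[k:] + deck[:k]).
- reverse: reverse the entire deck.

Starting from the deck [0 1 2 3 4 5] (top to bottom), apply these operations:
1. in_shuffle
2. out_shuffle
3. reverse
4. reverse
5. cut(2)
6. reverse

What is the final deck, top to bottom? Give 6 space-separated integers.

Answer: 1 3 2 4 5 0

Derivation:
After op 1 (in_shuffle): [3 0 4 1 5 2]
After op 2 (out_shuffle): [3 1 0 5 4 2]
After op 3 (reverse): [2 4 5 0 1 3]
After op 4 (reverse): [3 1 0 5 4 2]
After op 5 (cut(2)): [0 5 4 2 3 1]
After op 6 (reverse): [1 3 2 4 5 0]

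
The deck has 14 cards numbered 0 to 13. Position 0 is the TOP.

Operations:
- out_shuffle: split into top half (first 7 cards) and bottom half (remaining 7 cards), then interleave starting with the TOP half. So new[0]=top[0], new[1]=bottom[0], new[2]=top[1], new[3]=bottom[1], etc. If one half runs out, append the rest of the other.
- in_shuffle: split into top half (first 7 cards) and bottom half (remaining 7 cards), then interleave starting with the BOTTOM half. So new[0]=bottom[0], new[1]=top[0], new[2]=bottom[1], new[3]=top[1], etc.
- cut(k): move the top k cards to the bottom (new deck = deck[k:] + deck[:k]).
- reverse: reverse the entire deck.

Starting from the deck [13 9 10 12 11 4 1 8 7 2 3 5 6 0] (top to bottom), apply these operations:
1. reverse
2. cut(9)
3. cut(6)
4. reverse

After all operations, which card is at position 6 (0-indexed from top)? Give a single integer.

Answer: 4

Derivation:
After op 1 (reverse): [0 6 5 3 2 7 8 1 4 11 12 10 9 13]
After op 2 (cut(9)): [11 12 10 9 13 0 6 5 3 2 7 8 1 4]
After op 3 (cut(6)): [6 5 3 2 7 8 1 4 11 12 10 9 13 0]
After op 4 (reverse): [0 13 9 10 12 11 4 1 8 7 2 3 5 6]
Position 6: card 4.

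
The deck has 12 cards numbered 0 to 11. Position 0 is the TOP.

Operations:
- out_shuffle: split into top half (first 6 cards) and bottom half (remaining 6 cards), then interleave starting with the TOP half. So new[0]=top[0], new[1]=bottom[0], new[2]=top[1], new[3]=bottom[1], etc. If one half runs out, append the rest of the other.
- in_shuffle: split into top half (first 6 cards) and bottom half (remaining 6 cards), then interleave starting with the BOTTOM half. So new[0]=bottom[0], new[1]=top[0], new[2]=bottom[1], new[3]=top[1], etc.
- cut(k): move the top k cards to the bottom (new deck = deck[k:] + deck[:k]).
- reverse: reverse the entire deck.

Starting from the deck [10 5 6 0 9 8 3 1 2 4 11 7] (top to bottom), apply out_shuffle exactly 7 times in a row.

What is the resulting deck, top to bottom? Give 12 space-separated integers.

Answer: 10 2 8 6 11 1 9 5 4 3 0 7

Derivation:
After op 1 (out_shuffle): [10 3 5 1 6 2 0 4 9 11 8 7]
After op 2 (out_shuffle): [10 0 3 4 5 9 1 11 6 8 2 7]
After op 3 (out_shuffle): [10 1 0 11 3 6 4 8 5 2 9 7]
After op 4 (out_shuffle): [10 4 1 8 0 5 11 2 3 9 6 7]
After op 5 (out_shuffle): [10 11 4 2 1 3 8 9 0 6 5 7]
After op 6 (out_shuffle): [10 8 11 9 4 0 2 6 1 5 3 7]
After op 7 (out_shuffle): [10 2 8 6 11 1 9 5 4 3 0 7]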